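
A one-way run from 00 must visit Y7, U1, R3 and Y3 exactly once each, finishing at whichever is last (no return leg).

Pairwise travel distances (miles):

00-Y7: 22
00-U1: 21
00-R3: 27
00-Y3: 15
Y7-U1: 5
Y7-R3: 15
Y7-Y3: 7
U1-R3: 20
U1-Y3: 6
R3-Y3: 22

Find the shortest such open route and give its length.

41 miles — the minimum one-way total.

There are 4! = 24 possible orderings.
00 → Y7 → U1 → R3 → Y3: 22+5+20+22 = 69
00 → Y7 → U1 → Y3 → R3: 22+5+6+22 = 55
00 → Y7 → R3 → U1 → Y3: 22+15+20+6 = 63
00 → Y7 → R3 → Y3 → U1: 22+15+22+6 = 65
00 → Y7 → Y3 → U1 → R3: 22+7+6+20 = 55
00 → Y7 → Y3 → R3 → U1: 22+7+22+20 = 71
00 → U1 → Y7 → R3 → Y3: 21+5+15+22 = 63
00 → U1 → Y7 → Y3 → R3: 21+5+7+22 = 55
00 → U1 → R3 → Y7 → Y3: 21+20+15+7 = 63
00 → U1 → R3 → Y3 → Y7: 21+20+22+7 = 70
00 → U1 → Y3 → Y7 → R3: 21+6+7+15 = 49
00 → U1 → Y3 → R3 → Y7: 21+6+22+15 = 64
00 → R3 → Y7 → U1 → Y3: 27+15+5+6 = 53
00 → R3 → Y7 → Y3 → U1: 27+15+7+6 = 55
… (10 more)
00 → Y3 → U1 → Y7 → R3: 15+6+5+15 = 41  ← best
The minimum is 41.
One shortest path: 00 → Y3 → U1 → Y7 → R3.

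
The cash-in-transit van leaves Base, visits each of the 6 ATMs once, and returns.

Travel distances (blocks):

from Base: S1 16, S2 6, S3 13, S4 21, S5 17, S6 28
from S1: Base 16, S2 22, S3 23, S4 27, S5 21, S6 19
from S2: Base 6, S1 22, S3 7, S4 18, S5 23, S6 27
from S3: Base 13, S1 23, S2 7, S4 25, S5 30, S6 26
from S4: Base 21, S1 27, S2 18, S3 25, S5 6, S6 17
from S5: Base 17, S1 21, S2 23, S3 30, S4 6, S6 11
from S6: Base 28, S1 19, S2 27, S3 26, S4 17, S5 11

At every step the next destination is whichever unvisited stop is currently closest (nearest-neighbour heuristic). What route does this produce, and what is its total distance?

From Base: distances to unvisited — S2=6, S3=13, S1=16, S5=17, S4=21, S6=28. Nearest is S2 (6).
From S2: distances to unvisited — S3=7, S4=18, S1=22, S5=23, S6=27. Nearest is S3 (7).
From S3: distances to unvisited — S1=23, S4=25, S6=26, S5=30. Nearest is S1 (23).
From S1: distances to unvisited — S6=19, S5=21, S4=27. Nearest is S6 (19).
From S6: distances to unvisited — S5=11, S4=17. Nearest is S5 (11).
From S5: distances to unvisited — S4=6. Nearest is S4 (6).
Return S4→Base: 21.
Total = 6 + 7 + 23 + 19 + 11 + 6 + 21 = 93.

93 blocks along Base → S2 → S3 → S1 → S6 → S5 → S4 → Base.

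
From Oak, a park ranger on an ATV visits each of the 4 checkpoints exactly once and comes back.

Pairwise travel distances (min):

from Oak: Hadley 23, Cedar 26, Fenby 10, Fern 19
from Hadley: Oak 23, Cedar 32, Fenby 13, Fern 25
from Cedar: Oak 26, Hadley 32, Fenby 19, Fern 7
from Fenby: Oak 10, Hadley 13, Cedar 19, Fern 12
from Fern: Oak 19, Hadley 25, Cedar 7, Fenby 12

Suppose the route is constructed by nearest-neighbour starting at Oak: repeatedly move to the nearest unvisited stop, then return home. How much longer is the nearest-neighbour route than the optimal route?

From Oak: Fenby=10, Fern=19, Hadley=23, Cedar=26 → choose Fenby (10).
From Fenby: Fern=12, Hadley=13, Cedar=19 → choose Fern (12).
From Fern: Cedar=7, Hadley=25 → choose Cedar (7).
From Cedar: Hadley=32 → choose Hadley (32).
NN route Oak → Fenby → Fern → Cedar → Hadley → Oak costs 84.
Optimal: Oak → Hadley → Fenby → Cedar → Fern → Oak costs 81 (by enumerating all 12 distinct tours).
Excess = 84 − 81 = 3.

The nearest-neighbour route is 3 min longer than optimal.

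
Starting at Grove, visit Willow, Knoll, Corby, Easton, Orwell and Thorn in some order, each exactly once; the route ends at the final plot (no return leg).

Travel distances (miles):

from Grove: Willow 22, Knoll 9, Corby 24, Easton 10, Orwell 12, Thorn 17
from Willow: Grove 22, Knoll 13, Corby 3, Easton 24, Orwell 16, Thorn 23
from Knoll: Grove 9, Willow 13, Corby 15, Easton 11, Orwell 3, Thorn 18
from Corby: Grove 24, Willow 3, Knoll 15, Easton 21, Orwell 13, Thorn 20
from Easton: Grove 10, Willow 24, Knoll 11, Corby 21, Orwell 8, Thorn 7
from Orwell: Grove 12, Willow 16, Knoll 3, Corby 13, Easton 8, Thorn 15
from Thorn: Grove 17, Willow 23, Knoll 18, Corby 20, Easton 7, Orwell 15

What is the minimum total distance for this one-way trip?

Minimum one-way distance = 50 miles.

There are 6! = 720 possible orderings.
Grove→Willow→Knoll→Corby→Easton→Orwell→Thorn: 22+13+15+21+8+15 = 94
Grove→Willow→Knoll→Corby→Easton→Thorn→Orwell: 22+13+15+21+7+15 = 93
Grove→Willow→Knoll→Corby→Orwell→Easton→Thorn: 22+13+15+13+8+7 = 78
Grove→Willow→Knoll→Corby→Orwell→Thorn→Easton: 22+13+15+13+15+7 = 85
Grove→Willow→Knoll→Corby→Thorn→Easton→Orwell: 22+13+15+20+7+8 = 85
Grove→Willow→Knoll→Corby→Thorn→Orwell→Easton: 22+13+15+20+15+8 = 93
Grove→Willow→Knoll→Easton→Corby→Orwell→Thorn: 22+13+11+21+13+15 = 95
Grove→Willow→Knoll→Easton→Corby→Thorn→Orwell: 22+13+11+21+20+15 = 102
… (712 more)
Grove→Knoll→Orwell→Easton→Thorn→Corby→Willow: 9+3+8+7+20+3 = 50  ← best
The minimum is 50.
One shortest path: Grove → Knoll → Orwell → Easton → Thorn → Corby → Willow.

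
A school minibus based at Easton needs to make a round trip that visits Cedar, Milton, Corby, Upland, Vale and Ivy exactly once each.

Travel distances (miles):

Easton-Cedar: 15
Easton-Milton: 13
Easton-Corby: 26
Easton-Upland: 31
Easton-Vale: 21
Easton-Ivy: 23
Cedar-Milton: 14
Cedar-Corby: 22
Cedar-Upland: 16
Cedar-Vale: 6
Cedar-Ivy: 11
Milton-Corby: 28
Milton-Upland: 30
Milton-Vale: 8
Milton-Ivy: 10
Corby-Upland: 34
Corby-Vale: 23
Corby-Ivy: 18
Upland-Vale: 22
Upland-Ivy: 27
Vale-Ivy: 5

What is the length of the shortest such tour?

Minimum total distance: 109 miles.

There are 360 distinct closed tours to check (reversals are equivalent).
Easton - Cedar - Milton - Corby - Upland - Vale - Ivy - Easton: 15+14+28+34+22+5+23 = 141
Easton - Cedar - Milton - Corby - Upland - Ivy - Vale - Easton: 15+14+28+34+27+5+21 = 144
Easton - Cedar - Milton - Corby - Vale - Upland - Ivy - Easton: 15+14+28+23+22+27+23 = 152
Easton - Cedar - Milton - Corby - Vale - Ivy - Upland - Easton: 15+14+28+23+5+27+31 = 143
Easton - Cedar - Milton - Corby - Ivy - Upland - Vale - Easton: 15+14+28+18+27+22+21 = 145
Easton - Cedar - Milton - Corby - Ivy - Vale - Upland - Easton: 15+14+28+18+5+22+31 = 133
Easton - Cedar - Milton - Upland - Corby - Vale - Ivy - Easton: 15+14+30+34+23+5+23 = 144
Easton - Cedar - Milton - Upland - Corby - Ivy - Vale - Easton: 15+14+30+34+18+5+21 = 137
… (352 more)
Easton - Cedar - Upland - Corby - Ivy - Vale - Milton - Easton: 15+16+34+18+5+8+13 = 109  ← best
The minimum is 109.
One optimal route: Easton → Cedar → Upland → Corby → Ivy → Vale → Milton → Easton (or its reverse).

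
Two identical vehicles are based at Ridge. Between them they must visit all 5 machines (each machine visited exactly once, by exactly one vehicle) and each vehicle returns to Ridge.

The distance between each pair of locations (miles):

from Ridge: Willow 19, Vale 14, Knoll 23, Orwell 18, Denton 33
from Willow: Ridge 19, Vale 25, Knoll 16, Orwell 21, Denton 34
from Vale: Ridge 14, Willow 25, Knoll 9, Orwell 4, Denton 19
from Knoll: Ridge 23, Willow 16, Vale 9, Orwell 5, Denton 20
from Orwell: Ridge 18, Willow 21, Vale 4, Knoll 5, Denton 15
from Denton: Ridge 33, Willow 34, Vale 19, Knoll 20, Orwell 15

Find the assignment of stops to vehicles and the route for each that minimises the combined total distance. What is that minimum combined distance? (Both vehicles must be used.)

114 miles — the smallest possible combined total.

Try each way of splitting the stops between the two vehicles (each non-empty) and, for each split, find the best tour for each vehicle:
  {Willow} + {Vale, Knoll, Orwell, Denton}: 38 + 76 = 114
  {Vale} + {Willow, Knoll, Orwell, Denton}: 28 + 88 = 116
  {Willow, Vale} + {Knoll, Orwell, Denton}: 58 + 76 = 134
  {Knoll} + {Willow, Vale, Orwell, Denton}: 46 + 86 = 132
  {Willow, Knoll} + {Vale, Orwell, Denton}: 58 + 66 = 124
  {Vale, Knoll} + {Willow, Orwell, Denton}: 46 + 86 = 132
  … (15 splits in total)
Best: vehicle 1 Ridge → Willow → Ridge = 38; vehicle 2 Ridge → Vale → Knoll → Orwell → Denton → Ridge = 76; combined 114.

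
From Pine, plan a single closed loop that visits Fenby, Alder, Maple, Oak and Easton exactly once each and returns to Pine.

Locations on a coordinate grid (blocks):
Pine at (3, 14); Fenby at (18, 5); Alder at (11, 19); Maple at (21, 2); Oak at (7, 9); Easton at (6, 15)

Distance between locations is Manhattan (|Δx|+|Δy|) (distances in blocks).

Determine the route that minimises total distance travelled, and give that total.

There are 60 distinct closed tours to check (reversals are equivalent).
Pine-Fenby-Alder-Maple-Oak-Easton-Pine: 24+21+27+21+7+4 = 104
Pine-Fenby-Alder-Maple-Easton-Oak-Pine: 24+21+27+28+7+9 = 116
Pine-Fenby-Alder-Oak-Maple-Easton-Pine: 24+21+14+21+28+4 = 112
Pine-Fenby-Alder-Oak-Easton-Maple-Pine: 24+21+14+7+28+30 = 124
Pine-Fenby-Alder-Easton-Maple-Oak-Pine: 24+21+9+28+21+9 = 112
Pine-Fenby-Alder-Easton-Oak-Maple-Pine: 24+21+9+7+21+30 = 112
Pine-Fenby-Maple-Alder-Oak-Easton-Pine: 24+6+27+14+7+4 = 82
Pine-Fenby-Maple-Alder-Easton-Oak-Pine: 24+6+27+9+7+9 = 82
Pine-Fenby-Maple-Oak-Alder-Easton-Pine: 24+6+21+14+9+4 = 78
Pine-Fenby-Maple-Oak-Easton-Alder-Pine: 24+6+21+7+9+13 = 80
Pine-Fenby-Maple-Easton-Alder-Oak-Pine: 24+6+28+9+14+9 = 90
Pine-Fenby-Maple-Easton-Oak-Alder-Pine: 24+6+28+7+14+13 = 92
Pine-Fenby-Oak-Alder-Maple-Easton-Pine: 24+15+14+27+28+4 = 112
Pine-Fenby-Oak-Alder-Easton-Maple-Pine: 24+15+14+9+28+30 = 120
… (46 more)
Pine-Oak-Fenby-Maple-Alder-Easton-Pine: 9+15+6+27+9+4 = 70  ← best
The minimum is 70.
One optimal route: Pine → Oak → Fenby → Maple → Alder → Easton → Pine (or its reverse).

Shortest round trip = 70 blocks.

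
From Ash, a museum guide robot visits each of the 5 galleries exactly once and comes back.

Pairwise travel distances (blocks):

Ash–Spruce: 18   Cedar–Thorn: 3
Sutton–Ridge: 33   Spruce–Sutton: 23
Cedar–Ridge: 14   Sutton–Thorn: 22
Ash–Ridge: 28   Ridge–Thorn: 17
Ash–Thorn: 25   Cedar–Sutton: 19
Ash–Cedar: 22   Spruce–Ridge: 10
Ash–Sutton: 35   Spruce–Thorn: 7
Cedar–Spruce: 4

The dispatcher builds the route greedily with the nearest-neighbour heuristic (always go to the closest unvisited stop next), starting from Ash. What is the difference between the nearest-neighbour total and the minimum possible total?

From Ash: Spruce=18, Cedar=22, Thorn=25, Ridge=28, Sutton=35 → choose Spruce (18).
From Spruce: Cedar=4, Thorn=7, Ridge=10, Sutton=23 → choose Cedar (4).
From Cedar: Thorn=3, Ridge=14, Sutton=19 → choose Thorn (3).
From Thorn: Ridge=17, Sutton=22 → choose Ridge (17).
From Ridge: Sutton=33 → choose Sutton (33).
NN route Ash → Spruce → Cedar → Thorn → Ridge → Sutton → Ash costs 110.
Optimal: Ash → Spruce → Ridge → Cedar → Thorn → Sutton → Ash costs 102 (by enumerating all 60 distinct tours).
Excess = 110 − 102 = 8.

Excess over optimum: 8 blocks.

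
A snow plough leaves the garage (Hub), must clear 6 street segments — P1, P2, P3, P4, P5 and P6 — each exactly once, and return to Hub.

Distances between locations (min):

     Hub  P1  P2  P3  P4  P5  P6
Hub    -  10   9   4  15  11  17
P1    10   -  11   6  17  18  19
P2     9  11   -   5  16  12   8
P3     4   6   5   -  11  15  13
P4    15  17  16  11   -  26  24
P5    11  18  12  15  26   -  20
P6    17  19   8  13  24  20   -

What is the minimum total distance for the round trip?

Shortest round trip = 82 min.

There are 360 distinct closed tours to check (reversals are equivalent).
Hub-P1-P2-P3-P4-P5-P6-Hub: 10+11+5+11+26+20+17 = 100
Hub-P1-P2-P3-P4-P6-P5-Hub: 10+11+5+11+24+20+11 = 92
Hub-P1-P2-P3-P5-P4-P6-Hub: 10+11+5+15+26+24+17 = 108
Hub-P1-P2-P3-P5-P6-P4-Hub: 10+11+5+15+20+24+15 = 100
Hub-P1-P2-P3-P6-P4-P5-Hub: 10+11+5+13+24+26+11 = 100
Hub-P1-P2-P3-P6-P5-P4-Hub: 10+11+5+13+20+26+15 = 100
Hub-P1-P2-P4-P3-P5-P6-Hub: 10+11+16+11+15+20+17 = 100
Hub-P1-P2-P4-P3-P6-P5-Hub: 10+11+16+11+13+20+11 = 92
… (352 more)
Hub-P1-P3-P4-P2-P6-P5-Hub: 10+6+11+16+8+20+11 = 82  ← best
The minimum is 82.
One optimal route: Hub → P1 → P3 → P4 → P2 → P6 → P5 → Hub (or its reverse).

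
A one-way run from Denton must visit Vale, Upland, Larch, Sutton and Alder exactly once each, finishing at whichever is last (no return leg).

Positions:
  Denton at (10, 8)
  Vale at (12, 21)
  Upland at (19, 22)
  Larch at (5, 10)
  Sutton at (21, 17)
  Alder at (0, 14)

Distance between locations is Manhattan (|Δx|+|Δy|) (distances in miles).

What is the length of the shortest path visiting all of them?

Minimum one-way distance = 50 miles.

There are 5! = 120 possible orderings.
Denton → Vale → Upland → Larch → Sutton → Alder: 15+8+26+23+24 = 96
Denton → Vale → Upland → Larch → Alder → Sutton: 15+8+26+9+24 = 82
Denton → Vale → Upland → Sutton → Larch → Alder: 15+8+7+23+9 = 62
Denton → Vale → Upland → Sutton → Alder → Larch: 15+8+7+24+9 = 63
Denton → Vale → Upland → Alder → Larch → Sutton: 15+8+27+9+23 = 82
Denton → Vale → Upland → Alder → Sutton → Larch: 15+8+27+24+23 = 97
Denton → Vale → Larch → Upland → Sutton → Alder: 15+18+26+7+24 = 90
Denton → Vale → Larch → Upland → Alder → Sutton: 15+18+26+27+24 = 110
Denton → Vale → Larch → Sutton → Upland → Alder: 15+18+23+7+27 = 90
Denton → Vale → Larch → Sutton → Alder → Upland: 15+18+23+24+27 = 107
Denton → Vale → Larch → Alder → Upland → Sutton: 15+18+9+27+7 = 76
Denton → Vale → Larch → Alder → Sutton → Upland: 15+18+9+24+7 = 73
Denton → Vale → Sutton → Upland → Larch → Alder: 15+13+7+26+9 = 70
Denton → Vale → Sutton → Upland → Alder → Larch: 15+13+7+27+9 = 71
… (106 more)
Denton → Larch → Alder → Vale → Upland → Sutton: 7+9+19+8+7 = 50  ← best
The minimum is 50.
One shortest path: Denton → Larch → Alder → Vale → Upland → Sutton.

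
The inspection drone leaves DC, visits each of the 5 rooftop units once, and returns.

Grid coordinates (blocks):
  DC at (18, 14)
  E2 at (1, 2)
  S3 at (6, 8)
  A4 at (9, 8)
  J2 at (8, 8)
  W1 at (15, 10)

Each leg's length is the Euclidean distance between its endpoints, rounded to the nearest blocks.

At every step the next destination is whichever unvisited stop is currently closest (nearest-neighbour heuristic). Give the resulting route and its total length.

From DC: distances to unvisited — W1=5, A4=11, J2=12, S3=13, E2=21. Nearest is W1 (5).
From W1: distances to unvisited — A4=6, J2=7, S3=9, E2=16. Nearest is A4 (6).
From A4: distances to unvisited — J2=1, S3=3, E2=10. Nearest is J2 (1).
From J2: distances to unvisited — S3=2, E2=9. Nearest is S3 (2).
From S3: distances to unvisited — E2=8. Nearest is E2 (8).
Return E2→DC: 21.
Total = 5 + 6 + 1 + 2 + 8 + 21 = 43.

43 blocks along DC → W1 → A4 → J2 → S3 → E2 → DC.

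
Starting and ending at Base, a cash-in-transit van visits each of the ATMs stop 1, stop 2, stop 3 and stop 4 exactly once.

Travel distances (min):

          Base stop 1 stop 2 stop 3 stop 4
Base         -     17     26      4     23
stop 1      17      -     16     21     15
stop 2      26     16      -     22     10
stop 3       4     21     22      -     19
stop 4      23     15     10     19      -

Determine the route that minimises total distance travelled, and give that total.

Minimum total distance: 66 min.

With 4 stops there are 4!/2 = 12 distinct round trips (a route and its reverse cost the same).
Base→stop 1→stop 2→stop 3→stop 4→Base: 17+16+22+19+23 = 97
Base→stop 1→stop 2→stop 4→stop 3→Base: 17+16+10+19+4 = 66
Base→stop 1→stop 3→stop 2→stop 4→Base: 17+21+22+10+23 = 93
Base→stop 1→stop 3→stop 4→stop 2→Base: 17+21+19+10+26 = 93
Base→stop 1→stop 4→stop 2→stop 3→Base: 17+15+10+22+4 = 68
Base→stop 1→stop 4→stop 3→stop 2→Base: 17+15+19+22+26 = 99
Base→stop 2→stop 1→stop 3→stop 4→Base: 26+16+21+19+23 = 105
Base→stop 2→stop 1→stop 4→stop 3→Base: 26+16+15+19+4 = 80
Base→stop 2→stop 3→stop 1→stop 4→Base: 26+22+21+15+23 = 107
Base→stop 2→stop 4→stop 1→stop 3→Base: 26+10+15+21+4 = 76
Base→stop 3→stop 1→stop 2→stop 4→Base: 4+21+16+10+23 = 74
Base→stop 3→stop 2→stop 1→stop 4→Base: 4+22+16+15+23 = 80
The minimum is 66.
One optimal route: Base → stop 1 → stop 2 → stop 4 → stop 3 → Base (or its reverse).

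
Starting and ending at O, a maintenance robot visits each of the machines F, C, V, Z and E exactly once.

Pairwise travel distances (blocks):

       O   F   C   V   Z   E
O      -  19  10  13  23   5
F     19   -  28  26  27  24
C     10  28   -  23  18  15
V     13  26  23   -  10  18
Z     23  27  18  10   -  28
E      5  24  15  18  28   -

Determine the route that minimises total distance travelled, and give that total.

With 5 stops there are 5!/2 = 60 distinct round trips (a route and its reverse cost the same).
O - F - C - V - Z - E - O: 19+28+23+10+28+5 = 113
O - F - C - V - E - Z - O: 19+28+23+18+28+23 = 139
O - F - C - Z - V - E - O: 19+28+18+10+18+5 = 98
O - F - C - Z - E - V - O: 19+28+18+28+18+13 = 124
O - F - C - E - V - Z - O: 19+28+15+18+10+23 = 113
O - F - C - E - Z - V - O: 19+28+15+28+10+13 = 113
O - F - V - C - Z - E - O: 19+26+23+18+28+5 = 119
O - F - V - C - E - Z - O: 19+26+23+15+28+23 = 134
O - F - V - Z - C - E - O: 19+26+10+18+15+5 = 93
O - F - V - Z - E - C - O: 19+26+10+28+15+10 = 108
O - F - V - E - C - Z - O: 19+26+18+15+18+23 = 119
O - F - V - E - Z - C - O: 19+26+18+28+18+10 = 119
O - F - Z - C - V - E - O: 19+27+18+23+18+5 = 110
O - F - Z - C - E - V - O: 19+27+18+15+18+13 = 110
… (46 more)
The minimum is 93.
One optimal route: O → F → V → Z → C → E → O (or its reverse).

Shortest round trip = 93 blocks.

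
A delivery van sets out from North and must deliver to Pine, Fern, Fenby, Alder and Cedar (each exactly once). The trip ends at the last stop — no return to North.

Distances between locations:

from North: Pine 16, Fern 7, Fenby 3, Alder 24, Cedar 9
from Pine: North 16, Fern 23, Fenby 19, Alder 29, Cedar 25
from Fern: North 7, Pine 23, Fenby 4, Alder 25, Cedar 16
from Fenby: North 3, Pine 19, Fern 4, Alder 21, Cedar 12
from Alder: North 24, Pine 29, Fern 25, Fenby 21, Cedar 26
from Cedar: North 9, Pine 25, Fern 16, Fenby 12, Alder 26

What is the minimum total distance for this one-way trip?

Minimum one-way distance = 77.

There are 5! = 120 possible orderings.
North→Pine→Fern→Fenby→Alder→Cedar: 16+23+4+21+26 = 90
North→Pine→Fern→Fenby→Cedar→Alder: 16+23+4+12+26 = 81
North→Pine→Fern→Alder→Fenby→Cedar: 16+23+25+21+12 = 97
North→Pine→Fern→Alder→Cedar→Fenby: 16+23+25+26+12 = 102
North→Pine→Fern→Cedar→Fenby→Alder: 16+23+16+12+21 = 88
North→Pine→Fern→Cedar→Alder→Fenby: 16+23+16+26+21 = 102
North→Pine→Fenby→Fern→Alder→Cedar: 16+19+4+25+26 = 90
North→Pine→Fenby→Fern→Cedar→Alder: 16+19+4+16+26 = 81
North→Pine→Fenby→Alder→Fern→Cedar: 16+19+21+25+16 = 97
North→Pine→Fenby→Alder→Cedar→Fern: 16+19+21+26+16 = 98
North→Pine→Fenby→Cedar→Fern→Alder: 16+19+12+16+25 = 88
North→Pine→Fenby→Cedar→Alder→Fern: 16+19+12+26+25 = 98
North→Pine→Alder→Fern→Fenby→Cedar: 16+29+25+4+12 = 86
North→Pine→Alder→Fern→Cedar→Fenby: 16+29+25+16+12 = 98
… (106 more)
North→Fern→Fenby→Cedar→Pine→Alder: 7+4+12+25+29 = 77  ← best
The minimum is 77.
One shortest path: North → Fern → Fenby → Cedar → Pine → Alder.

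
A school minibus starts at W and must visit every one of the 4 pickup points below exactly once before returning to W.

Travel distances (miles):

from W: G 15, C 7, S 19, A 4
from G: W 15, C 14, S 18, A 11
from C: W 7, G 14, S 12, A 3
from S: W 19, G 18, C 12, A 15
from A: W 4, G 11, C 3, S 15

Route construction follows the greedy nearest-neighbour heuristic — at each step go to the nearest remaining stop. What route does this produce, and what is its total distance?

W → [A:4 / C:7 / G:15 / S:19] → A (4)
A → [C:3 / G:11 / S:15] → C (3)
C → [S:12 / G:14] → S (12)
S → [G:18] → G (18)
Return G→W: 15.
Total = 4 + 3 + 12 + 18 + 15 = 52.

Nearest-neighbour total = 52 miles; route W → A → C → S → G → W.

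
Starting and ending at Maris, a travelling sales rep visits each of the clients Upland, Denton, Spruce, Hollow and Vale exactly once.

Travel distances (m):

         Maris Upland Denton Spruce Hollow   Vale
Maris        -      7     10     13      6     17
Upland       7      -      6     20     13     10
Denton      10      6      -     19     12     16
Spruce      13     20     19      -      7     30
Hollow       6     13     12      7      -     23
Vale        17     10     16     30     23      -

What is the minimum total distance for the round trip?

65 m — the shortest possible round trip.

With 5 stops there are 5!/2 = 60 distinct round trips (a route and its reverse cost the same).
Maris → Upland → Denton → Spruce → Hollow → Vale → Maris: 7+6+19+7+23+17 = 79
Maris → Upland → Denton → Spruce → Vale → Hollow → Maris: 7+6+19+30+23+6 = 91
Maris → Upland → Denton → Hollow → Spruce → Vale → Maris: 7+6+12+7+30+17 = 79
Maris → Upland → Denton → Hollow → Vale → Spruce → Maris: 7+6+12+23+30+13 = 91
Maris → Upland → Denton → Vale → Spruce → Hollow → Maris: 7+6+16+30+7+6 = 72
Maris → Upland → Denton → Vale → Hollow → Spruce → Maris: 7+6+16+23+7+13 = 72
Maris → Upland → Spruce → Denton → Hollow → Vale → Maris: 7+20+19+12+23+17 = 98
Maris → Upland → Spruce → Denton → Vale → Hollow → Maris: 7+20+19+16+23+6 = 91
Maris → Upland → Spruce → Hollow → Denton → Vale → Maris: 7+20+7+12+16+17 = 79
Maris → Upland → Spruce → Hollow → Vale → Denton → Maris: 7+20+7+23+16+10 = 83
Maris → Upland → Spruce → Vale → Denton → Hollow → Maris: 7+20+30+16+12+6 = 91
Maris → Upland → Spruce → Vale → Hollow → Denton → Maris: 7+20+30+23+12+10 = 102
Maris → Upland → Hollow → Denton → Spruce → Vale → Maris: 7+13+12+19+30+17 = 98
Maris → Upland → Hollow → Denton → Vale → Spruce → Maris: 7+13+12+16+30+13 = 91
… (46 more)
Maris → Upland → Vale → Denton → Spruce → Hollow → Maris: 7+10+16+19+7+6 = 65  ← best
The minimum is 65.
One optimal route: Maris → Upland → Vale → Denton → Spruce → Hollow → Maris (or its reverse).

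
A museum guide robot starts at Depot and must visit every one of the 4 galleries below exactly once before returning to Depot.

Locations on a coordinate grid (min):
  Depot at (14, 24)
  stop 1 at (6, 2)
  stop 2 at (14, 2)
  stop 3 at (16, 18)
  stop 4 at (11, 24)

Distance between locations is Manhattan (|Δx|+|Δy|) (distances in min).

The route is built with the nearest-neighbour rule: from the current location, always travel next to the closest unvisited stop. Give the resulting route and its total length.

At Depot the remaining stops are stop 4 3, stop 3 8, stop 2 22, stop 1 30; go to stop 4.
At stop 4 the remaining stops are stop 3 11, stop 2 25, stop 1 27; go to stop 3.
At stop 3 the remaining stops are stop 2 18, stop 1 26; go to stop 2.
At stop 2 the remaining stops are stop 1 8; go to stop 1.
Return stop 1→Depot: 30.
Total = 3 + 11 + 18 + 8 + 30 = 70.

Nearest-neighbour total = 70 min; route Depot → stop 4 → stop 3 → stop 2 → stop 1 → Depot.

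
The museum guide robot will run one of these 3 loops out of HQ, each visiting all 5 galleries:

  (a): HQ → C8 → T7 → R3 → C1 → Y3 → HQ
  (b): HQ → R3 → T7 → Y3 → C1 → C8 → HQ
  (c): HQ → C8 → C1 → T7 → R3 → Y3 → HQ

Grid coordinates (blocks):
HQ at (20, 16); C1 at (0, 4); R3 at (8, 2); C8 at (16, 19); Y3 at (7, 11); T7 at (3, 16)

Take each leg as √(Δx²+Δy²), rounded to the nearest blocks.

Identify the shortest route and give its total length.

(a): 5 + 13 + 15 + 8 + 10 + 14 = 65
(b): 18 + 15 + 6 + 10 + 22 + 5 = 76
(c): 5 + 22 + 12 + 15 + 9 + 14 = 77

Shortest is (a), total 65 blocks.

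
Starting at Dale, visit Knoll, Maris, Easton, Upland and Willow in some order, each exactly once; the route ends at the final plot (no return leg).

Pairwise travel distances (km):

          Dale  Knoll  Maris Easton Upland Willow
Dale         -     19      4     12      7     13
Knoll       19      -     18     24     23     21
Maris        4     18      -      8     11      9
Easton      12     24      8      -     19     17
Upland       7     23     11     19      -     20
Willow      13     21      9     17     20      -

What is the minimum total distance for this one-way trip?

64 km — the minimum one-way total.

There are 5! = 120 possible orderings.
Dale - Knoll - Maris - Easton - Upland - Willow: 19+18+8+19+20 = 84
Dale - Knoll - Maris - Easton - Willow - Upland: 19+18+8+17+20 = 82
Dale - Knoll - Maris - Upland - Easton - Willow: 19+18+11+19+17 = 84
Dale - Knoll - Maris - Upland - Willow - Easton: 19+18+11+20+17 = 85
Dale - Knoll - Maris - Willow - Easton - Upland: 19+18+9+17+19 = 82
Dale - Knoll - Maris - Willow - Upland - Easton: 19+18+9+20+19 = 85
Dale - Knoll - Easton - Maris - Upland - Willow: 19+24+8+11+20 = 82
Dale - Knoll - Easton - Maris - Willow - Upland: 19+24+8+9+20 = 80
Dale - Knoll - Easton - Upland - Maris - Willow: 19+24+19+11+9 = 82
Dale - Knoll - Easton - Upland - Willow - Maris: 19+24+19+20+9 = 91
Dale - Knoll - Easton - Willow - Maris - Upland: 19+24+17+9+11 = 80
Dale - Knoll - Easton - Willow - Upland - Maris: 19+24+17+20+11 = 91
Dale - Knoll - Upland - Maris - Easton - Willow: 19+23+11+8+17 = 78
Dale - Knoll - Upland - Maris - Willow - Easton: 19+23+11+9+17 = 79
… (106 more)
Dale - Upland - Maris - Easton - Willow - Knoll: 7+11+8+17+21 = 64  ← best
The minimum is 64.
One shortest path: Dale → Upland → Maris → Easton → Willow → Knoll.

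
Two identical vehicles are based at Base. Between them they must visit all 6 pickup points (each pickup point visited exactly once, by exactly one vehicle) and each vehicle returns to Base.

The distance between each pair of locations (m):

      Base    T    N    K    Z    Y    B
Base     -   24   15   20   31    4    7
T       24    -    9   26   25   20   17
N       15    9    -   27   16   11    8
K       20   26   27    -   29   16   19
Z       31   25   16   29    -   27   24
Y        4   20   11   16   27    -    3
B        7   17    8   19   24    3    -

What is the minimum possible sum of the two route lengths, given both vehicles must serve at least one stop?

106 m — the smallest possible combined total.

Try each way of splitting the stops between the two vehicles (each non-empty) and, for each split, find the best tour for each vehicle:
  {T} + {N, K, Z, Y, B}: 48 + 80 = 128
  {N} + {T, K, Z, Y, B}: 30 + 98 = 128
  {T, N} + {K, Z, Y, B}: 48 + 80 = 128
  {K} + {T, N, Z, Y, B}: 40 + 80 = 120
  {T, K} + {N, Z, Y, B}: 70 + 62 = 132
  {N, K} + {T, Z, Y, B}: 62 + 80 = 142
  … (31 splits in total)
  {Y} + {T, N, K, Z, B}: 8 + 98 = 106  ← best
Best: vehicle 1 Base → Y → Base = 8; vehicle 2 Base → K → Z → T → N → B → Base = 98; combined 106.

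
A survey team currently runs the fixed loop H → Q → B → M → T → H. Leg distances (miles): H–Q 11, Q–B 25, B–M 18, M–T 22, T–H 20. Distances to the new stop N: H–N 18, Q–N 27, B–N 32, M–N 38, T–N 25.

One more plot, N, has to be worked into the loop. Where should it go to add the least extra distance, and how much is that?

Adding 23 miles by placing N on the T–H leg.

Insertion cost between consecutive stops i–j is d(i,N) + d(N,j) − d(i,j):
  between H and Q: 18 + 27 − 11 = 34
  between Q and B: 27 + 32 − 25 = 34
  between B and M: 32 + 38 − 18 = 52
  between M and T: 38 + 25 − 22 = 41
  between T and H: 25 + 18 − 20 = 23
Cheapest insertion is between T and H, adding 23.
New total = 96 + 23 = 119.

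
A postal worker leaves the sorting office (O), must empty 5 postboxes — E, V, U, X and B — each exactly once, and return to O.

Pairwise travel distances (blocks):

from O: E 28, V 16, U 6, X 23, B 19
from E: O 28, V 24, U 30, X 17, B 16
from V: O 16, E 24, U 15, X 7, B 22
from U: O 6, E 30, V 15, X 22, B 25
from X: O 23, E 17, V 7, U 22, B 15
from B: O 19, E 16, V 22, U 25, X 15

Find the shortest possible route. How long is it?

Minimum total distance: 80 blocks.

With 5 stops there are 5!/2 = 60 distinct round trips (a route and its reverse cost the same).
O → E → V → U → X → B → O: 28+24+15+22+15+19 = 123
O → E → V → U → B → X → O: 28+24+15+25+15+23 = 130
O → E → V → X → U → B → O: 28+24+7+22+25+19 = 125
O → E → V → X → B → U → O: 28+24+7+15+25+6 = 105
O → E → V → B → U → X → O: 28+24+22+25+22+23 = 144
O → E → V → B → X → U → O: 28+24+22+15+22+6 = 117
O → E → U → V → X → B → O: 28+30+15+7+15+19 = 114
O → E → U → V → B → X → O: 28+30+15+22+15+23 = 133
O → E → U → X → V → B → O: 28+30+22+7+22+19 = 128
O → E → U → X → B → V → O: 28+30+22+15+22+16 = 133
O → E → U → B → V → X → O: 28+30+25+22+7+23 = 135
O → E → U → B → X → V → O: 28+30+25+15+7+16 = 121
O → E → X → V → U → B → O: 28+17+7+15+25+19 = 111
O → E → X → V → B → U → O: 28+17+7+22+25+6 = 105
… (46 more)
O → U → V → X → E → B → O: 6+15+7+17+16+19 = 80  ← best
The minimum is 80.
One optimal route: O → U → V → X → E → B → O (or its reverse).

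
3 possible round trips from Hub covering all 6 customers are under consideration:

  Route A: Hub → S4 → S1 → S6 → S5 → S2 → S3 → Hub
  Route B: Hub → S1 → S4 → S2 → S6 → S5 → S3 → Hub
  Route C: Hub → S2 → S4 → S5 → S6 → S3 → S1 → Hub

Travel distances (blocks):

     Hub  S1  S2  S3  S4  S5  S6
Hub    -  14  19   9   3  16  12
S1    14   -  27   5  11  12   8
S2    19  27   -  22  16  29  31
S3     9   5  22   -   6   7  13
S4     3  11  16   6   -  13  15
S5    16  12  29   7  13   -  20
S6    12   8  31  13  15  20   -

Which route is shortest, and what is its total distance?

Route A: 3 + 11 + 8 + 20 + 29 + 22 + 9 = 102
Route B: 14 + 11 + 16 + 31 + 20 + 7 + 9 = 108
Route C: 19 + 16 + 13 + 20 + 13 + 5 + 14 = 100

100 blocks — Route C is the shortest.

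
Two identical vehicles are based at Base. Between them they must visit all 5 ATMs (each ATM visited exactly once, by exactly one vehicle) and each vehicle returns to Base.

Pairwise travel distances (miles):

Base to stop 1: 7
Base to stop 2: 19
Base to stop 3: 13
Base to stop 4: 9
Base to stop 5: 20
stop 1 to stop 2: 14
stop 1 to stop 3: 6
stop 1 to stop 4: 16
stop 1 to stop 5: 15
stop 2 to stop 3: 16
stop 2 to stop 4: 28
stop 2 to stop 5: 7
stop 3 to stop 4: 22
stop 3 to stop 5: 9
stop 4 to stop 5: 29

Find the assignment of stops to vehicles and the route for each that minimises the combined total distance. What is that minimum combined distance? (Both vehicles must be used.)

There are 2^4 − 1 = 15 ways to divide the 5 stops into two non-empty groups. For each, the best each vehicle can do is its own shortest tour through its group:
  {stop 1} + {stop 2, stop 3, stop 4, stop 5}: 14 + 66 = 80
  {stop 2} + {stop 1, stop 3, stop 4, stop 5}: 38 + 60 = 98
  {stop 1, stop 2} + {stop 3, stop 4, stop 5}: 40 + 60 = 100
  {stop 3} + {stop 1, stop 2, stop 4, stop 5}: 26 + 66 = 92
  {stop 1, stop 3} + {stop 2, stop 4, stop 5}: 26 + 64 = 90
  {stop 2, stop 3} + {stop 1, stop 4, stop 5}: 48 + 60 = 108
  … (15 splits in total)
  {stop 4} + {stop 1, stop 2, stop 3, stop 5}: 18 + 48 = 66  ← best
Best: vehicle 1 Base → stop 4 → Base = 18; vehicle 2 Base → stop 1 → stop 3 → stop 5 → stop 2 → Base = 48; combined 66.

Minimum combined distance: 66 miles.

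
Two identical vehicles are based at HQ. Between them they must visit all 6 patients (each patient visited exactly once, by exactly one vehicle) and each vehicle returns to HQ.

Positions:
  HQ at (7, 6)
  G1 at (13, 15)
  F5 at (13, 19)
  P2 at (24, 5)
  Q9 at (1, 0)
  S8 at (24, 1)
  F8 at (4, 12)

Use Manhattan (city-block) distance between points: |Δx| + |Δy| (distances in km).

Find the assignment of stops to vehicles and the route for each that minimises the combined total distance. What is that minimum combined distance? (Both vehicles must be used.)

Check every non-empty split of the stops between the two vehicles; for each half take its own optimal tour:
  {G1} + {F5, P2, Q9, S8, F8}: 30 + 90 = 120
  {F5} + {G1, P2, Q9, S8, F8}: 38 + 82 = 120
  {G1, F5} + {P2, Q9, S8, F8}: 38 + 70 = 108
  {P2} + {G1, F5, Q9, S8, F8}: 36 + 90 = 126
  {G1, P2} + {F5, Q9, S8, F8}: 54 + 90 = 144
  {F5, P2} + {G1, Q9, S8, F8}: 62 + 82 = 144
  … (31 splits in total)
  {Q9} + {G1, F5, P2, S8, F8}: 24 + 76 = 100  ← best
Best: vehicle 1 HQ → Q9 → HQ = 24; vehicle 2 HQ → P2 → S8 → G1 → F5 → F8 → HQ = 76; combined 100.

Minimum combined distance: 100 km.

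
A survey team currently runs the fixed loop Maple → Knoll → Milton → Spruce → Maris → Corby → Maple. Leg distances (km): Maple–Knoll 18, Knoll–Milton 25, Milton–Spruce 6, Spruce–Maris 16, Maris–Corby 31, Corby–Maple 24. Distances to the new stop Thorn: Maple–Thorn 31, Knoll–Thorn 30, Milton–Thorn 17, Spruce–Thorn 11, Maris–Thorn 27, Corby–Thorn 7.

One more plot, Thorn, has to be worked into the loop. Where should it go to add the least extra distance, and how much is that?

Insertion cost between consecutive stops i–j is d(i,Thorn) + d(Thorn,j) − d(i,j):
  between Maple and Knoll: 31 + 30 − 18 = 43
  between Knoll and Milton: 30 + 17 − 25 = 22
  between Milton and Spruce: 17 + 11 − 6 = 22
  between Spruce and Maris: 11 + 27 − 16 = 22
  between Maris and Corby: 27 + 7 − 31 = 3
  between Corby and Maple: 7 + 31 − 24 = 14
Cheapest insertion is between Maris and Corby, adding 3.
New total = 120 + 3 = 123.

Adding 3 km by placing Thorn on the Maris–Corby leg.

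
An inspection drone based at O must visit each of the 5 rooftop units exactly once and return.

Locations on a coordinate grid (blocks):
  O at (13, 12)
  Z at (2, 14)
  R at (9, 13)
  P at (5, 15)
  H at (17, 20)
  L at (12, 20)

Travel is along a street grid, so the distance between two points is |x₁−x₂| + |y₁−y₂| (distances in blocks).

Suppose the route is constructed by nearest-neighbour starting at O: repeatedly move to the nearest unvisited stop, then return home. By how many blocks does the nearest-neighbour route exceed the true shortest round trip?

Excess over optimum: 2 blocks.

O: R=5, L=9, P=11, H=12, Z=13 ⇒ R
R: P=6, Z=8, L=10, H=15 ⇒ P
P: Z=4, L=12, H=17 ⇒ Z
Z: L=16, H=21 ⇒ L
L: H=5 ⇒ H
NN route O → R → P → Z → L → H → O costs 48.
Optimal: O → R → Z → P → L → H → O costs 46 (by enumerating all 60 distinct tours).
Excess = 48 − 46 = 2.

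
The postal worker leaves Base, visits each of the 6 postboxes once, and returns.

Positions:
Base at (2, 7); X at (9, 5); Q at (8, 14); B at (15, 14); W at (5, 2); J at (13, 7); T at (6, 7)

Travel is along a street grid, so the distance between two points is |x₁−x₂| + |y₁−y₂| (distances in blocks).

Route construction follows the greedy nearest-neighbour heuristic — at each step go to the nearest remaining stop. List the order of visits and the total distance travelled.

Total distance 54 blocks via the nearest-neighbour route Base → T → X → J → B → Q → W → Base.

Base → [T:4 / W:8 / X:9 / J:11 / Q:13 / B:20] → T (4)
T → [X:5 / W:6 / J:7 / Q:9 / B:16] → X (5)
X → [J:6 / W:7 / Q:10 / B:15] → J (6)
J → [B:9 / Q:12 / W:13] → B (9)
B → [Q:7 / W:22] → Q (7)
Q → [W:15] → W (15)
Return W→Base: 8.
Total = 4 + 5 + 6 + 9 + 7 + 15 + 8 = 54.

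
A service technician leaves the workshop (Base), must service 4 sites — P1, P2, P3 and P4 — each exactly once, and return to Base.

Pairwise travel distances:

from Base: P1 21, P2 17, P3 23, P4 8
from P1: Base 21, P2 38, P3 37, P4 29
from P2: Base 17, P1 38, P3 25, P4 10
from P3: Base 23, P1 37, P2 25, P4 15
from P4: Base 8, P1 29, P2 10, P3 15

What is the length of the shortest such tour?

Minimum total distance: 100.

There are 12 distinct closed tours to check (reversals are equivalent).
Base - P1 - P2 - P3 - P4 - Base: 21+38+25+15+8 = 107
Base - P1 - P2 - P4 - P3 - Base: 21+38+10+15+23 = 107
Base - P1 - P3 - P2 - P4 - Base: 21+37+25+10+8 = 101
Base - P1 - P3 - P4 - P2 - Base: 21+37+15+10+17 = 100
Base - P1 - P4 - P2 - P3 - Base: 21+29+10+25+23 = 108
Base - P1 - P4 - P3 - P2 - Base: 21+29+15+25+17 = 107
Base - P2 - P1 - P3 - P4 - Base: 17+38+37+15+8 = 115
Base - P2 - P1 - P4 - P3 - Base: 17+38+29+15+23 = 122
Base - P2 - P3 - P1 - P4 - Base: 17+25+37+29+8 = 116
Base - P2 - P4 - P1 - P3 - Base: 17+10+29+37+23 = 116
Base - P3 - P1 - P2 - P4 - Base: 23+37+38+10+8 = 116
Base - P3 - P2 - P1 - P4 - Base: 23+25+38+29+8 = 123
The minimum is 100.
One optimal route: Base → P1 → P3 → P4 → P2 → Base (or its reverse).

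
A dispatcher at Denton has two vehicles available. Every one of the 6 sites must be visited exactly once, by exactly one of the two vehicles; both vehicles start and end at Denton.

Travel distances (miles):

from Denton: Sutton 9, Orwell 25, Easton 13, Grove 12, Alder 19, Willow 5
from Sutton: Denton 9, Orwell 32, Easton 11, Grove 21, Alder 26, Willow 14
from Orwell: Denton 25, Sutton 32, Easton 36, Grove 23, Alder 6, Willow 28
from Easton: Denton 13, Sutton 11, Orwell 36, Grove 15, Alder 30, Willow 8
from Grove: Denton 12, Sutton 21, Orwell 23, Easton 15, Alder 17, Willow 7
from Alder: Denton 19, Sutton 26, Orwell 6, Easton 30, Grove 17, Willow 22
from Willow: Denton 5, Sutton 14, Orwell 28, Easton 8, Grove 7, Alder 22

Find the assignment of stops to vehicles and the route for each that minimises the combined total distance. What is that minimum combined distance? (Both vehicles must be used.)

There are 2^5 − 1 = 31 ways to divide the 6 stops into two non-empty groups. For each, the best each vehicle can do is its own shortest tour through its group:
  {Sutton} + {Orwell, Easton, Grove, Alder, Willow}: 18 + 76 = 94
  {Orwell} + {Sutton, Easton, Grove, Alder, Willow}: 50 + 71 = 121
  {Sutton, Orwell} + {Easton, Grove, Alder, Willow}: 66 + 64 = 130
  {Easton} + {Sutton, Orwell, Grove, Alder, Willow}: 26 + 76 = 102
  {Sutton, Easton} + {Orwell, Grove, Alder, Willow}: 33 + 60 = 93
  {Orwell, Easton} + {Sutton, Grove, Alder, Willow}: 74 + 64 = 138
  … (31 splits in total)
Best: vehicle 1 Denton → Sutton → Easton → Denton = 33; vehicle 2 Denton → Orwell → Alder → Grove → Willow → Denton = 60; combined 93.

Minimum combined distance: 93 miles.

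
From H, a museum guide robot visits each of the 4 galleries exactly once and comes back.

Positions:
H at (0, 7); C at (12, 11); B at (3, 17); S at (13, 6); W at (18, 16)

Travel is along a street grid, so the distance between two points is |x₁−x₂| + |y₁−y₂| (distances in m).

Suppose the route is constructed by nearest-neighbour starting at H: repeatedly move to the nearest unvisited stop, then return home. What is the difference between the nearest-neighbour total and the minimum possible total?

H: B=13, S=14, C=16, W=27 ⇒ B
B: C=15, W=16, S=21 ⇒ C
C: S=6, W=11 ⇒ S
S: W=15 ⇒ W
NN route H → B → C → S → W → H costs 76.
Optimal: H → B → W → C → S → H costs 60 (by enumerating all 12 distinct tours).
Excess = 76 − 60 = 16.

Excess over optimum: 16 m.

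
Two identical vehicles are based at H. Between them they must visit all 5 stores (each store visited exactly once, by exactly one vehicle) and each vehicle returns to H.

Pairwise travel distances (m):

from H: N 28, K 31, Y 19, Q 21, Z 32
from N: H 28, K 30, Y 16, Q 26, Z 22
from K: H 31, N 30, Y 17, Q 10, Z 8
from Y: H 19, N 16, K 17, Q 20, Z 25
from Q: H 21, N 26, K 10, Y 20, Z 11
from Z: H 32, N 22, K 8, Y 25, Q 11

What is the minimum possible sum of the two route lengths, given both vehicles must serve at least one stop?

Check every non-empty split of the stops between the two vehicles; for each half take its own optimal tour:
  {N} + {K, Y, Q, Z}: 56 + 76 = 132
  {K} + {N, Y, Q, Z}: 62 + 89 = 151
  {N, K} + {Y, Q, Z}: 89 + 76 = 165
  {Y} + {N, K, Q, Z}: 38 + 89 = 127
  {N, Y} + {K, Q, Z}: 63 + 71 = 134
  {K, Y} + {N, Q, Z}: 67 + 82 = 149
  … (15 splits in total)
Best: vehicle 1 H → Y → H = 38; vehicle 2 H → N → Z → K → Q → H = 89; combined 127.

Minimum combined distance: 127 m.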